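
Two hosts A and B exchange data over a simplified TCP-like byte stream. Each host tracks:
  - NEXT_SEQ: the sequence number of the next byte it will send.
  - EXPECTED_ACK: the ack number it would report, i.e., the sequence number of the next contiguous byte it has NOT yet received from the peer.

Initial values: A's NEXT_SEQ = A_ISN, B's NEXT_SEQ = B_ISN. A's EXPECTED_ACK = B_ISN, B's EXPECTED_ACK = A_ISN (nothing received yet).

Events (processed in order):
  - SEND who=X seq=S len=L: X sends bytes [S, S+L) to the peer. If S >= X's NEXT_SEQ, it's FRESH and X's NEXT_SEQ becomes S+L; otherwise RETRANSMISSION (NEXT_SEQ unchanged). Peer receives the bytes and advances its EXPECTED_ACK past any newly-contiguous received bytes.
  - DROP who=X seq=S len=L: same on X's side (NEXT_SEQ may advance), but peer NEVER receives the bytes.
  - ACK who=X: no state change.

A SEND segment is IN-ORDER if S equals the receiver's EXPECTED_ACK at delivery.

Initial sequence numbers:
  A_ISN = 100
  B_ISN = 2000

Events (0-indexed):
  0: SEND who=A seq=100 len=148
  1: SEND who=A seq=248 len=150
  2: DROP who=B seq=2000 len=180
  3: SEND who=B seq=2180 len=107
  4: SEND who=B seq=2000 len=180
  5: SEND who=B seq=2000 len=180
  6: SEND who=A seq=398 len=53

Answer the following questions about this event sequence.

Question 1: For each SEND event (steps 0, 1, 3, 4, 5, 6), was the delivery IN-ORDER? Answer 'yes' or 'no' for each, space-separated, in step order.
Step 0: SEND seq=100 -> in-order
Step 1: SEND seq=248 -> in-order
Step 3: SEND seq=2180 -> out-of-order
Step 4: SEND seq=2000 -> in-order
Step 5: SEND seq=2000 -> out-of-order
Step 6: SEND seq=398 -> in-order

Answer: yes yes no yes no yes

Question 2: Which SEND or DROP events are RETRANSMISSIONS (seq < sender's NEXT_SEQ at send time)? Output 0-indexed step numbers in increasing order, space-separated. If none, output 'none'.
Step 0: SEND seq=100 -> fresh
Step 1: SEND seq=248 -> fresh
Step 2: DROP seq=2000 -> fresh
Step 3: SEND seq=2180 -> fresh
Step 4: SEND seq=2000 -> retransmit
Step 5: SEND seq=2000 -> retransmit
Step 6: SEND seq=398 -> fresh

Answer: 4 5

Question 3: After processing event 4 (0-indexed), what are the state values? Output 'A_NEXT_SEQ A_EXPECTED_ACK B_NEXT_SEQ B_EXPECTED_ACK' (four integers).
After event 0: A_seq=248 A_ack=2000 B_seq=2000 B_ack=248
After event 1: A_seq=398 A_ack=2000 B_seq=2000 B_ack=398
After event 2: A_seq=398 A_ack=2000 B_seq=2180 B_ack=398
After event 3: A_seq=398 A_ack=2000 B_seq=2287 B_ack=398
After event 4: A_seq=398 A_ack=2287 B_seq=2287 B_ack=398

398 2287 2287 398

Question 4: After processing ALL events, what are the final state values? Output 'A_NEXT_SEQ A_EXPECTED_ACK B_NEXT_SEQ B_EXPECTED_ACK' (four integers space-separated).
After event 0: A_seq=248 A_ack=2000 B_seq=2000 B_ack=248
After event 1: A_seq=398 A_ack=2000 B_seq=2000 B_ack=398
After event 2: A_seq=398 A_ack=2000 B_seq=2180 B_ack=398
After event 3: A_seq=398 A_ack=2000 B_seq=2287 B_ack=398
After event 4: A_seq=398 A_ack=2287 B_seq=2287 B_ack=398
After event 5: A_seq=398 A_ack=2287 B_seq=2287 B_ack=398
After event 6: A_seq=451 A_ack=2287 B_seq=2287 B_ack=451

Answer: 451 2287 2287 451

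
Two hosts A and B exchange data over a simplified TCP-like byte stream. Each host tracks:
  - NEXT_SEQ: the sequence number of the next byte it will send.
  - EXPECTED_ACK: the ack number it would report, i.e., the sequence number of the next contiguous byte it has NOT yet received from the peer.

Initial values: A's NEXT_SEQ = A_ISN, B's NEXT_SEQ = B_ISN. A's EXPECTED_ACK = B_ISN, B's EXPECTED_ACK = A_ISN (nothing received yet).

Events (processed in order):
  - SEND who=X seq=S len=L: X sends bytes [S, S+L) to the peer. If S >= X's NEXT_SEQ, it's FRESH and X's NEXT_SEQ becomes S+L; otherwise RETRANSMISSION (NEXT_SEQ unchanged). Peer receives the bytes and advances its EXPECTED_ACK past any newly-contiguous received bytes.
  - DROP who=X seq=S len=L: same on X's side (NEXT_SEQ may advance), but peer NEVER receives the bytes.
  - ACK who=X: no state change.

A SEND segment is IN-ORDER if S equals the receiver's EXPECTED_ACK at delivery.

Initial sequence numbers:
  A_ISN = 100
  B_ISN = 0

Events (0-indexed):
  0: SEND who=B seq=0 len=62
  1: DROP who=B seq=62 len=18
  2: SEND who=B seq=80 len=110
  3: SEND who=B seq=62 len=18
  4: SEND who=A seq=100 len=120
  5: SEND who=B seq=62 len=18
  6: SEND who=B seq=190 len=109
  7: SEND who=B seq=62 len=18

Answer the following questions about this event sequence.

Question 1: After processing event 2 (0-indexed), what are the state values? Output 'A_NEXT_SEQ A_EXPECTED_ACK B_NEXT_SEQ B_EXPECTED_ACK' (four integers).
After event 0: A_seq=100 A_ack=62 B_seq=62 B_ack=100
After event 1: A_seq=100 A_ack=62 B_seq=80 B_ack=100
After event 2: A_seq=100 A_ack=62 B_seq=190 B_ack=100

100 62 190 100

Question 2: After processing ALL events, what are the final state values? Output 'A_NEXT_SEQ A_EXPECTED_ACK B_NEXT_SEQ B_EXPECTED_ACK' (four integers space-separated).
Answer: 220 299 299 220

Derivation:
After event 0: A_seq=100 A_ack=62 B_seq=62 B_ack=100
After event 1: A_seq=100 A_ack=62 B_seq=80 B_ack=100
After event 2: A_seq=100 A_ack=62 B_seq=190 B_ack=100
After event 3: A_seq=100 A_ack=190 B_seq=190 B_ack=100
After event 4: A_seq=220 A_ack=190 B_seq=190 B_ack=220
After event 5: A_seq=220 A_ack=190 B_seq=190 B_ack=220
After event 6: A_seq=220 A_ack=299 B_seq=299 B_ack=220
After event 7: A_seq=220 A_ack=299 B_seq=299 B_ack=220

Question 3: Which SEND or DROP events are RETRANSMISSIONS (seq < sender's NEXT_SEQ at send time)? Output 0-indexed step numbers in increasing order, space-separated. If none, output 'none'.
Answer: 3 5 7

Derivation:
Step 0: SEND seq=0 -> fresh
Step 1: DROP seq=62 -> fresh
Step 2: SEND seq=80 -> fresh
Step 3: SEND seq=62 -> retransmit
Step 4: SEND seq=100 -> fresh
Step 5: SEND seq=62 -> retransmit
Step 6: SEND seq=190 -> fresh
Step 7: SEND seq=62 -> retransmit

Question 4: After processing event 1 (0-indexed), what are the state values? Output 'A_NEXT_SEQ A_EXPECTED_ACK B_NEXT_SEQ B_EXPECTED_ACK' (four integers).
After event 0: A_seq=100 A_ack=62 B_seq=62 B_ack=100
After event 1: A_seq=100 A_ack=62 B_seq=80 B_ack=100

100 62 80 100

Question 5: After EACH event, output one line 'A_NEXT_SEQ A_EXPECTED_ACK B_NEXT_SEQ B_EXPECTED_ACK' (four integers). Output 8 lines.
100 62 62 100
100 62 80 100
100 62 190 100
100 190 190 100
220 190 190 220
220 190 190 220
220 299 299 220
220 299 299 220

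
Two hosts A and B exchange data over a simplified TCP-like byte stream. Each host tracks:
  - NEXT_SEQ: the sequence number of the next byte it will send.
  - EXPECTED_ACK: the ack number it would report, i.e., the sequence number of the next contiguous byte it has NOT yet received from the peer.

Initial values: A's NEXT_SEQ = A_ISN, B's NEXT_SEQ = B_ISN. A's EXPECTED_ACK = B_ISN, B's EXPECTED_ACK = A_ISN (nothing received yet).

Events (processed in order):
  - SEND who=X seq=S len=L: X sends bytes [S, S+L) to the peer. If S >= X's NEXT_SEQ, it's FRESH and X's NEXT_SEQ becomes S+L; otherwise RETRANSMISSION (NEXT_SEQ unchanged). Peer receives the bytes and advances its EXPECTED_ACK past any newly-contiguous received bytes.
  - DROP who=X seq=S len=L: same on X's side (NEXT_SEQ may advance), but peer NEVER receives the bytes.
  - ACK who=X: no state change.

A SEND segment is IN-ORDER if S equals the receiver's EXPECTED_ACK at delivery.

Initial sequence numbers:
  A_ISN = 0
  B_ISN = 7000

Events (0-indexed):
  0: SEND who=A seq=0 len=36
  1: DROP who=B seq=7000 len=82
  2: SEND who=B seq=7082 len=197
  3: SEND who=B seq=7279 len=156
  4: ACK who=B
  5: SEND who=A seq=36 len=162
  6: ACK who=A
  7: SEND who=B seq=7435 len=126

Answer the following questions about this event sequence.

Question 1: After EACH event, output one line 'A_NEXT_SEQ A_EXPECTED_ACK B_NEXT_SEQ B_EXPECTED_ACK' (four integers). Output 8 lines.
36 7000 7000 36
36 7000 7082 36
36 7000 7279 36
36 7000 7435 36
36 7000 7435 36
198 7000 7435 198
198 7000 7435 198
198 7000 7561 198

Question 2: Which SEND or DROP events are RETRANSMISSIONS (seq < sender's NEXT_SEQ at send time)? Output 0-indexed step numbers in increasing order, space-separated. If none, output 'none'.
Step 0: SEND seq=0 -> fresh
Step 1: DROP seq=7000 -> fresh
Step 2: SEND seq=7082 -> fresh
Step 3: SEND seq=7279 -> fresh
Step 5: SEND seq=36 -> fresh
Step 7: SEND seq=7435 -> fresh

Answer: none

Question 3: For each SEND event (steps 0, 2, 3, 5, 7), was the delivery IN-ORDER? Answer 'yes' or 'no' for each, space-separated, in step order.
Answer: yes no no yes no

Derivation:
Step 0: SEND seq=0 -> in-order
Step 2: SEND seq=7082 -> out-of-order
Step 3: SEND seq=7279 -> out-of-order
Step 5: SEND seq=36 -> in-order
Step 7: SEND seq=7435 -> out-of-order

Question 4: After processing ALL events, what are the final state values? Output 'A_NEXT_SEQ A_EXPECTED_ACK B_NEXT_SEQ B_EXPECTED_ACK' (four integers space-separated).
Answer: 198 7000 7561 198

Derivation:
After event 0: A_seq=36 A_ack=7000 B_seq=7000 B_ack=36
After event 1: A_seq=36 A_ack=7000 B_seq=7082 B_ack=36
After event 2: A_seq=36 A_ack=7000 B_seq=7279 B_ack=36
After event 3: A_seq=36 A_ack=7000 B_seq=7435 B_ack=36
After event 4: A_seq=36 A_ack=7000 B_seq=7435 B_ack=36
After event 5: A_seq=198 A_ack=7000 B_seq=7435 B_ack=198
After event 6: A_seq=198 A_ack=7000 B_seq=7435 B_ack=198
After event 7: A_seq=198 A_ack=7000 B_seq=7561 B_ack=198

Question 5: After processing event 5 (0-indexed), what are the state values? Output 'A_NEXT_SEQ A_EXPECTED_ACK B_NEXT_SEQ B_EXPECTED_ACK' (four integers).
After event 0: A_seq=36 A_ack=7000 B_seq=7000 B_ack=36
After event 1: A_seq=36 A_ack=7000 B_seq=7082 B_ack=36
After event 2: A_seq=36 A_ack=7000 B_seq=7279 B_ack=36
After event 3: A_seq=36 A_ack=7000 B_seq=7435 B_ack=36
After event 4: A_seq=36 A_ack=7000 B_seq=7435 B_ack=36
After event 5: A_seq=198 A_ack=7000 B_seq=7435 B_ack=198

198 7000 7435 198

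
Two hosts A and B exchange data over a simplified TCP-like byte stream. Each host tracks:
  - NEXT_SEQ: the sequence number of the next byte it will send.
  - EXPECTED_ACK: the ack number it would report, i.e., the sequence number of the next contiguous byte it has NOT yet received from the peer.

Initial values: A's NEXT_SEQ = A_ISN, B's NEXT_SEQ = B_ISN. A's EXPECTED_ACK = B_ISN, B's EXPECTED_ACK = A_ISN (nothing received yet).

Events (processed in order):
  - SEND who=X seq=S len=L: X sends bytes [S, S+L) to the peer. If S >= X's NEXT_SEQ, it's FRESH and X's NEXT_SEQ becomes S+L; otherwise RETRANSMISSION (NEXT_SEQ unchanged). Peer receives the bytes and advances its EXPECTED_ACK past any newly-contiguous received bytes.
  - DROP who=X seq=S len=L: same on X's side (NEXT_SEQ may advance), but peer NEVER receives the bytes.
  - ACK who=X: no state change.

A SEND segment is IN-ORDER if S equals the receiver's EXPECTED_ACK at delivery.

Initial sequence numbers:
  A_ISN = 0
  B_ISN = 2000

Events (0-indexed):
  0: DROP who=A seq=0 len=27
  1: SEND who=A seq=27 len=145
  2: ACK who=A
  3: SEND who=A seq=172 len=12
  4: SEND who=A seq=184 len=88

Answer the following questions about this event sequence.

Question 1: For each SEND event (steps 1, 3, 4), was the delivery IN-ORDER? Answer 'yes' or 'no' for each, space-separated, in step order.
Step 1: SEND seq=27 -> out-of-order
Step 3: SEND seq=172 -> out-of-order
Step 4: SEND seq=184 -> out-of-order

Answer: no no no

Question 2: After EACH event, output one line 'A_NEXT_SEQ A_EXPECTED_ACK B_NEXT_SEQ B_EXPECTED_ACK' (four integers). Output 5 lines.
27 2000 2000 0
172 2000 2000 0
172 2000 2000 0
184 2000 2000 0
272 2000 2000 0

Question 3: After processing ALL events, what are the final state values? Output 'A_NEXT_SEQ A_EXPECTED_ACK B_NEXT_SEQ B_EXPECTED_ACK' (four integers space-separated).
After event 0: A_seq=27 A_ack=2000 B_seq=2000 B_ack=0
After event 1: A_seq=172 A_ack=2000 B_seq=2000 B_ack=0
After event 2: A_seq=172 A_ack=2000 B_seq=2000 B_ack=0
After event 3: A_seq=184 A_ack=2000 B_seq=2000 B_ack=0
After event 4: A_seq=272 A_ack=2000 B_seq=2000 B_ack=0

Answer: 272 2000 2000 0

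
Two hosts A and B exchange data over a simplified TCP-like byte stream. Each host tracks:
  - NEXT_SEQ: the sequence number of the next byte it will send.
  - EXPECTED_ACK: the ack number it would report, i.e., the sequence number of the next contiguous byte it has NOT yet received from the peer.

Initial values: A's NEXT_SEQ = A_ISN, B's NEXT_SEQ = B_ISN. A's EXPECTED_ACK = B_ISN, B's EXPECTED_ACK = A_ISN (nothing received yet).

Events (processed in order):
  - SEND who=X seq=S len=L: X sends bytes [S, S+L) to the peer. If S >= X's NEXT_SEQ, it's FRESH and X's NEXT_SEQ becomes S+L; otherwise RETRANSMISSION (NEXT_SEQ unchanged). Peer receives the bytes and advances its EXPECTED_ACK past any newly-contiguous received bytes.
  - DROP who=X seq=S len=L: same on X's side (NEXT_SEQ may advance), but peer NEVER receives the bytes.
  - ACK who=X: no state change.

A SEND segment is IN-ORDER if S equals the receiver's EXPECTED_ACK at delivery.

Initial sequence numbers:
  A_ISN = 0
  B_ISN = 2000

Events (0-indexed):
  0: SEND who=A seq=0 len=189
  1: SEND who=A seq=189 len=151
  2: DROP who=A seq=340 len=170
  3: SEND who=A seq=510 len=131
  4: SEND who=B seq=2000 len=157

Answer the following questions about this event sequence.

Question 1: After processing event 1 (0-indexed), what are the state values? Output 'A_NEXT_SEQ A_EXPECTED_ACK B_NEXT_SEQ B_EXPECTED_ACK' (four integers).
After event 0: A_seq=189 A_ack=2000 B_seq=2000 B_ack=189
After event 1: A_seq=340 A_ack=2000 B_seq=2000 B_ack=340

340 2000 2000 340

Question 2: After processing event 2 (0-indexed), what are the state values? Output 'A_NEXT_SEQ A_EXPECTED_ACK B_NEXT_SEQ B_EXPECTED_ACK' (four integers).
After event 0: A_seq=189 A_ack=2000 B_seq=2000 B_ack=189
After event 1: A_seq=340 A_ack=2000 B_seq=2000 B_ack=340
After event 2: A_seq=510 A_ack=2000 B_seq=2000 B_ack=340

510 2000 2000 340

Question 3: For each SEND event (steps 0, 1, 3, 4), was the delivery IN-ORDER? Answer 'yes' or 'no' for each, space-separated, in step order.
Step 0: SEND seq=0 -> in-order
Step 1: SEND seq=189 -> in-order
Step 3: SEND seq=510 -> out-of-order
Step 4: SEND seq=2000 -> in-order

Answer: yes yes no yes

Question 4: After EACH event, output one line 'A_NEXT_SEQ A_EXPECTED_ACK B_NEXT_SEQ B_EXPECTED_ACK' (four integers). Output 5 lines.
189 2000 2000 189
340 2000 2000 340
510 2000 2000 340
641 2000 2000 340
641 2157 2157 340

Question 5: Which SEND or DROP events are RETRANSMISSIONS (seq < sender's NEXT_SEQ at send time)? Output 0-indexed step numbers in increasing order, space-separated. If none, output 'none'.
Answer: none

Derivation:
Step 0: SEND seq=0 -> fresh
Step 1: SEND seq=189 -> fresh
Step 2: DROP seq=340 -> fresh
Step 3: SEND seq=510 -> fresh
Step 4: SEND seq=2000 -> fresh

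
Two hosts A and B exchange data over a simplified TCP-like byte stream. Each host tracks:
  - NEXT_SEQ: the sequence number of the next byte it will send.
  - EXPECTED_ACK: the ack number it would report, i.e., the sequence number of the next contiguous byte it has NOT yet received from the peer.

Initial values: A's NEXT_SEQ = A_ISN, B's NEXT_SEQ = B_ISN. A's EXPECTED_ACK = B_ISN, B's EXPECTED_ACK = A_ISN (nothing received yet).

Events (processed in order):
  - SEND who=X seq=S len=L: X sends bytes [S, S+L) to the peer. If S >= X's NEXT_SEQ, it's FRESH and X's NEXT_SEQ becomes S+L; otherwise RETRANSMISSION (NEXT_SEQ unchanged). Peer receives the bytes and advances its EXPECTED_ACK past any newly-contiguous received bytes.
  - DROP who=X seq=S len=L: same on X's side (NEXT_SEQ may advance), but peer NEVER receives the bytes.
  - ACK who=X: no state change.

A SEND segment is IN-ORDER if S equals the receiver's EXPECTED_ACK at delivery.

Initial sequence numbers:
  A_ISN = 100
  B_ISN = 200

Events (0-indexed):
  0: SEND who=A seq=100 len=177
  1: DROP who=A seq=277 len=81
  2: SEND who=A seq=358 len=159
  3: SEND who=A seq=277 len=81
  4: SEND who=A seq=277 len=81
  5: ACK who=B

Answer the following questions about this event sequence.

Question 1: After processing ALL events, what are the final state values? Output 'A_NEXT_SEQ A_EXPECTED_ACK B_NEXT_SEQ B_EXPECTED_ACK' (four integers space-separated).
After event 0: A_seq=277 A_ack=200 B_seq=200 B_ack=277
After event 1: A_seq=358 A_ack=200 B_seq=200 B_ack=277
After event 2: A_seq=517 A_ack=200 B_seq=200 B_ack=277
After event 3: A_seq=517 A_ack=200 B_seq=200 B_ack=517
After event 4: A_seq=517 A_ack=200 B_seq=200 B_ack=517
After event 5: A_seq=517 A_ack=200 B_seq=200 B_ack=517

Answer: 517 200 200 517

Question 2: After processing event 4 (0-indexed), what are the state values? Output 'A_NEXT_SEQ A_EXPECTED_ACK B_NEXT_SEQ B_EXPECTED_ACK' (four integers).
After event 0: A_seq=277 A_ack=200 B_seq=200 B_ack=277
After event 1: A_seq=358 A_ack=200 B_seq=200 B_ack=277
After event 2: A_seq=517 A_ack=200 B_seq=200 B_ack=277
After event 3: A_seq=517 A_ack=200 B_seq=200 B_ack=517
After event 4: A_seq=517 A_ack=200 B_seq=200 B_ack=517

517 200 200 517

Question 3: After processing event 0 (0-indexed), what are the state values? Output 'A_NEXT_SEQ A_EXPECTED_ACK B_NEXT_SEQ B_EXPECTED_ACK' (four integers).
After event 0: A_seq=277 A_ack=200 B_seq=200 B_ack=277

277 200 200 277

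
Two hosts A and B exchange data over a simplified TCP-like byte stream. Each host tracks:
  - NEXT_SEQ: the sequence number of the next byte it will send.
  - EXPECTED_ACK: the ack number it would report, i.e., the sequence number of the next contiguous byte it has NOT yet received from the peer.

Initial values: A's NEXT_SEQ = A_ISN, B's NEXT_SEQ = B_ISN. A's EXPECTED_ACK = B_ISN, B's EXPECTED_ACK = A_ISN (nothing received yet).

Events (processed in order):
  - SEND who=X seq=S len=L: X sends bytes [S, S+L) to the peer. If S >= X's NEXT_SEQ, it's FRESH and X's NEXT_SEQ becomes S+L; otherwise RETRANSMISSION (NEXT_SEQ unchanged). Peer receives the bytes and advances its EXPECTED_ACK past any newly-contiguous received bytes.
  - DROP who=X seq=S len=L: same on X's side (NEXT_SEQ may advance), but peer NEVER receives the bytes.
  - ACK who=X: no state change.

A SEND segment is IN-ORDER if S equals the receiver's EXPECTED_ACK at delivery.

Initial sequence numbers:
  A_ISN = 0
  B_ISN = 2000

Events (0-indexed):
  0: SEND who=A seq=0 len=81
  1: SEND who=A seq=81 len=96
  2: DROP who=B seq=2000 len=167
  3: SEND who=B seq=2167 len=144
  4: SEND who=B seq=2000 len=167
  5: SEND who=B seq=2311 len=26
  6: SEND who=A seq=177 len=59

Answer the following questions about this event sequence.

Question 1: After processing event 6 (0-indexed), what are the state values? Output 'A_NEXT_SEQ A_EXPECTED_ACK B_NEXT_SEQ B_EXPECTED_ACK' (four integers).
After event 0: A_seq=81 A_ack=2000 B_seq=2000 B_ack=81
After event 1: A_seq=177 A_ack=2000 B_seq=2000 B_ack=177
After event 2: A_seq=177 A_ack=2000 B_seq=2167 B_ack=177
After event 3: A_seq=177 A_ack=2000 B_seq=2311 B_ack=177
After event 4: A_seq=177 A_ack=2311 B_seq=2311 B_ack=177
After event 5: A_seq=177 A_ack=2337 B_seq=2337 B_ack=177
After event 6: A_seq=236 A_ack=2337 B_seq=2337 B_ack=236

236 2337 2337 236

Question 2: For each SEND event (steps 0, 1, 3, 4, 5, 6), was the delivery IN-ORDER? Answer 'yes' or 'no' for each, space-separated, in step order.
Answer: yes yes no yes yes yes

Derivation:
Step 0: SEND seq=0 -> in-order
Step 1: SEND seq=81 -> in-order
Step 3: SEND seq=2167 -> out-of-order
Step 4: SEND seq=2000 -> in-order
Step 5: SEND seq=2311 -> in-order
Step 6: SEND seq=177 -> in-order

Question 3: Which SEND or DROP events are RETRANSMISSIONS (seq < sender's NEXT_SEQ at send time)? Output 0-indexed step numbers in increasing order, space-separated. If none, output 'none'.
Answer: 4

Derivation:
Step 0: SEND seq=0 -> fresh
Step 1: SEND seq=81 -> fresh
Step 2: DROP seq=2000 -> fresh
Step 3: SEND seq=2167 -> fresh
Step 4: SEND seq=2000 -> retransmit
Step 5: SEND seq=2311 -> fresh
Step 6: SEND seq=177 -> fresh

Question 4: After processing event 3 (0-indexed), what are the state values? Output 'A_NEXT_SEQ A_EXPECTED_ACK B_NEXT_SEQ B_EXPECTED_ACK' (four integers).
After event 0: A_seq=81 A_ack=2000 B_seq=2000 B_ack=81
After event 1: A_seq=177 A_ack=2000 B_seq=2000 B_ack=177
After event 2: A_seq=177 A_ack=2000 B_seq=2167 B_ack=177
After event 3: A_seq=177 A_ack=2000 B_seq=2311 B_ack=177

177 2000 2311 177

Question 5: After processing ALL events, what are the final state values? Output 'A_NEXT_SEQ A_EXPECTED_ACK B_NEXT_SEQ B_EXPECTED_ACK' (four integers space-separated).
After event 0: A_seq=81 A_ack=2000 B_seq=2000 B_ack=81
After event 1: A_seq=177 A_ack=2000 B_seq=2000 B_ack=177
After event 2: A_seq=177 A_ack=2000 B_seq=2167 B_ack=177
After event 3: A_seq=177 A_ack=2000 B_seq=2311 B_ack=177
After event 4: A_seq=177 A_ack=2311 B_seq=2311 B_ack=177
After event 5: A_seq=177 A_ack=2337 B_seq=2337 B_ack=177
After event 6: A_seq=236 A_ack=2337 B_seq=2337 B_ack=236

Answer: 236 2337 2337 236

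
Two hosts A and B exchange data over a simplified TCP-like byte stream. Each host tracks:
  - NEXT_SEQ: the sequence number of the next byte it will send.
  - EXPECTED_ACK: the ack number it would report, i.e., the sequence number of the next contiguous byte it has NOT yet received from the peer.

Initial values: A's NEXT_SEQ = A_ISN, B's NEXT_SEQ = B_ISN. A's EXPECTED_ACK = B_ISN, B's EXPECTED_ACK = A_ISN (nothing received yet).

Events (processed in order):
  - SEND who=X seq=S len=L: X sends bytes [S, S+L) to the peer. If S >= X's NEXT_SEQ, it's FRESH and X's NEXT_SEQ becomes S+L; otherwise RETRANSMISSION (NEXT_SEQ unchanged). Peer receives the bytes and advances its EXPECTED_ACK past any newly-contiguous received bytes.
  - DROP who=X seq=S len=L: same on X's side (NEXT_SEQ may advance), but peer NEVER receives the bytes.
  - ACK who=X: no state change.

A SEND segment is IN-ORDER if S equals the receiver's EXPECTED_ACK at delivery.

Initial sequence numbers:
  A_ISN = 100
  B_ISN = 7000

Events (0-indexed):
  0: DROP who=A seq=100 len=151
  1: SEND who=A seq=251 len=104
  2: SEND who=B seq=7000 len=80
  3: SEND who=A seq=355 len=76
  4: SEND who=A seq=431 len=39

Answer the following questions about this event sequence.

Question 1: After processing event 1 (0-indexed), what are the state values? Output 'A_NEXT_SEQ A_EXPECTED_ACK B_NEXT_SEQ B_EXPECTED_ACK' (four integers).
After event 0: A_seq=251 A_ack=7000 B_seq=7000 B_ack=100
After event 1: A_seq=355 A_ack=7000 B_seq=7000 B_ack=100

355 7000 7000 100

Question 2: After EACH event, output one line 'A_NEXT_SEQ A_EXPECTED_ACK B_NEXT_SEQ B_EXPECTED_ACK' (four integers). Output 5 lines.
251 7000 7000 100
355 7000 7000 100
355 7080 7080 100
431 7080 7080 100
470 7080 7080 100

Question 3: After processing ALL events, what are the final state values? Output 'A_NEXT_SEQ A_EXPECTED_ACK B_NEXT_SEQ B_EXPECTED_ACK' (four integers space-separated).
After event 0: A_seq=251 A_ack=7000 B_seq=7000 B_ack=100
After event 1: A_seq=355 A_ack=7000 B_seq=7000 B_ack=100
After event 2: A_seq=355 A_ack=7080 B_seq=7080 B_ack=100
After event 3: A_seq=431 A_ack=7080 B_seq=7080 B_ack=100
After event 4: A_seq=470 A_ack=7080 B_seq=7080 B_ack=100

Answer: 470 7080 7080 100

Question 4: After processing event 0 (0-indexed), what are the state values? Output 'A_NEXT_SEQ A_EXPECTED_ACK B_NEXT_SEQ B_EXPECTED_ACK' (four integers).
After event 0: A_seq=251 A_ack=7000 B_seq=7000 B_ack=100

251 7000 7000 100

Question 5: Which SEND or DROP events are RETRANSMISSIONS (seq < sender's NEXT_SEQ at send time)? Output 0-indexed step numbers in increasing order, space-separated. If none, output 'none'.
Answer: none

Derivation:
Step 0: DROP seq=100 -> fresh
Step 1: SEND seq=251 -> fresh
Step 2: SEND seq=7000 -> fresh
Step 3: SEND seq=355 -> fresh
Step 4: SEND seq=431 -> fresh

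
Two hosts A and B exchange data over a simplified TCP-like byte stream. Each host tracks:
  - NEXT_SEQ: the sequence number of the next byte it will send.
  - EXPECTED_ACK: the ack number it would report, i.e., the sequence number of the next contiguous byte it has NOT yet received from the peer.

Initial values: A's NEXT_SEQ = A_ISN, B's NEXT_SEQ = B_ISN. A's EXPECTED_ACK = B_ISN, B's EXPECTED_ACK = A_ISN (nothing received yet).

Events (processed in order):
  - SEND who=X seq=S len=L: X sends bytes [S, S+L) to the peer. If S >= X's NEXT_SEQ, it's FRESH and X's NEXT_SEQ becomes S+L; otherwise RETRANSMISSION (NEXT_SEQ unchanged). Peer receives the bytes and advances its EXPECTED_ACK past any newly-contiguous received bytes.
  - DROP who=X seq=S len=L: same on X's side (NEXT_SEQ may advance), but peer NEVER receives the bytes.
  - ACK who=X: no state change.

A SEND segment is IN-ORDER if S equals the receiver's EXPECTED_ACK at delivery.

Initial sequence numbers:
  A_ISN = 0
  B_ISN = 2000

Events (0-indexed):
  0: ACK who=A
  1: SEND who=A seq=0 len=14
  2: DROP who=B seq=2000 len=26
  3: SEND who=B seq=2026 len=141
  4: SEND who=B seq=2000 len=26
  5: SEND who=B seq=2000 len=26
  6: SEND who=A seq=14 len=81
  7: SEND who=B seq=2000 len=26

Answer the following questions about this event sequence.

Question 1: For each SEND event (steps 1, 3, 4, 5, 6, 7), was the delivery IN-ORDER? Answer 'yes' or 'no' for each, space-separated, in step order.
Answer: yes no yes no yes no

Derivation:
Step 1: SEND seq=0 -> in-order
Step 3: SEND seq=2026 -> out-of-order
Step 4: SEND seq=2000 -> in-order
Step 5: SEND seq=2000 -> out-of-order
Step 6: SEND seq=14 -> in-order
Step 7: SEND seq=2000 -> out-of-order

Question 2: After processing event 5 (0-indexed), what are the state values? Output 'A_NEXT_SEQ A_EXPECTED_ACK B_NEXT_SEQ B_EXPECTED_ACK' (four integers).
After event 0: A_seq=0 A_ack=2000 B_seq=2000 B_ack=0
After event 1: A_seq=14 A_ack=2000 B_seq=2000 B_ack=14
After event 2: A_seq=14 A_ack=2000 B_seq=2026 B_ack=14
After event 3: A_seq=14 A_ack=2000 B_seq=2167 B_ack=14
After event 4: A_seq=14 A_ack=2167 B_seq=2167 B_ack=14
After event 5: A_seq=14 A_ack=2167 B_seq=2167 B_ack=14

14 2167 2167 14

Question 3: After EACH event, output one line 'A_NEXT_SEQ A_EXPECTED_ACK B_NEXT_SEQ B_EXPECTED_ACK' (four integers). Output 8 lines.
0 2000 2000 0
14 2000 2000 14
14 2000 2026 14
14 2000 2167 14
14 2167 2167 14
14 2167 2167 14
95 2167 2167 95
95 2167 2167 95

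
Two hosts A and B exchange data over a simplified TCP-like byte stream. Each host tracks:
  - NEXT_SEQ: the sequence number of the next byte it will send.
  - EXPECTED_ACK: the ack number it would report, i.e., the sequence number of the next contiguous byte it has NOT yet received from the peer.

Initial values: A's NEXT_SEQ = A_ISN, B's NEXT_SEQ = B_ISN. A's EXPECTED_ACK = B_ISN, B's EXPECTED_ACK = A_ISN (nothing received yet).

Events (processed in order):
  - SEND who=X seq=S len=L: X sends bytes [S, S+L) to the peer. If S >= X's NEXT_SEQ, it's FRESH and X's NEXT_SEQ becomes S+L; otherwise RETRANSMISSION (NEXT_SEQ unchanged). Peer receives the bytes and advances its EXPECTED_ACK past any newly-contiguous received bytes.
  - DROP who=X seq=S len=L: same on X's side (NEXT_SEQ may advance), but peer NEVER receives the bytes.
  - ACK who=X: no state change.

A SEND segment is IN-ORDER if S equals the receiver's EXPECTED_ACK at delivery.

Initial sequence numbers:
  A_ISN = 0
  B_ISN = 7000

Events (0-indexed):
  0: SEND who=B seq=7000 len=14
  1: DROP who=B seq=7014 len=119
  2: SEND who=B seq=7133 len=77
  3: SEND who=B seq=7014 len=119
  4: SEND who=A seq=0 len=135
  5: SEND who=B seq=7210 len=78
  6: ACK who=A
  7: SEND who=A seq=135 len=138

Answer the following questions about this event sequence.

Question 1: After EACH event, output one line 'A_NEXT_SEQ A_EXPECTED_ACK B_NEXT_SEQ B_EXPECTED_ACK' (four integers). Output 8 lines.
0 7014 7014 0
0 7014 7133 0
0 7014 7210 0
0 7210 7210 0
135 7210 7210 135
135 7288 7288 135
135 7288 7288 135
273 7288 7288 273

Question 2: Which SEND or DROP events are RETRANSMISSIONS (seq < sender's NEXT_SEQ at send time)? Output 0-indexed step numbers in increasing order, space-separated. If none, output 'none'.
Answer: 3

Derivation:
Step 0: SEND seq=7000 -> fresh
Step 1: DROP seq=7014 -> fresh
Step 2: SEND seq=7133 -> fresh
Step 3: SEND seq=7014 -> retransmit
Step 4: SEND seq=0 -> fresh
Step 5: SEND seq=7210 -> fresh
Step 7: SEND seq=135 -> fresh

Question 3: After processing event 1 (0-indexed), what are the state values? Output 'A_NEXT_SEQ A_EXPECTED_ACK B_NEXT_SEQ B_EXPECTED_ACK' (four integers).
After event 0: A_seq=0 A_ack=7014 B_seq=7014 B_ack=0
After event 1: A_seq=0 A_ack=7014 B_seq=7133 B_ack=0

0 7014 7133 0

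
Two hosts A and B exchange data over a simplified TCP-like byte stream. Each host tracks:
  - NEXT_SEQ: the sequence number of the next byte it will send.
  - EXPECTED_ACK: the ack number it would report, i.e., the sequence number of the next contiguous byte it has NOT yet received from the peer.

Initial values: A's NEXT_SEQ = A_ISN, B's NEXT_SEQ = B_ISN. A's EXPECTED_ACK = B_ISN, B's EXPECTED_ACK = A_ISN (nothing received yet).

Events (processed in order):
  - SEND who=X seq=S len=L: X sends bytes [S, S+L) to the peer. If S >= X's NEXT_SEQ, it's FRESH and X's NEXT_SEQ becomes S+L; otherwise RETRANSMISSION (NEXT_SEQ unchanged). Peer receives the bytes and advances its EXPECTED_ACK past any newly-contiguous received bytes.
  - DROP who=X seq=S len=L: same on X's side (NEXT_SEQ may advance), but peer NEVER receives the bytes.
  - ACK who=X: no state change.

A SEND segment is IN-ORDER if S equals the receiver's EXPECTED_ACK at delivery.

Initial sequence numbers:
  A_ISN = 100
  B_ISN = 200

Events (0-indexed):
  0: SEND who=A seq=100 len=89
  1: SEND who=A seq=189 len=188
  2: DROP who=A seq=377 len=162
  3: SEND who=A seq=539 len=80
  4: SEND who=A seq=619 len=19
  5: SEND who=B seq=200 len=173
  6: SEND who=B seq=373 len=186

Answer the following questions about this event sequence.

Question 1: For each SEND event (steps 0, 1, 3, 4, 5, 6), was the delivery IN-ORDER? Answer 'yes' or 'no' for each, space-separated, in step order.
Step 0: SEND seq=100 -> in-order
Step 1: SEND seq=189 -> in-order
Step 3: SEND seq=539 -> out-of-order
Step 4: SEND seq=619 -> out-of-order
Step 5: SEND seq=200 -> in-order
Step 6: SEND seq=373 -> in-order

Answer: yes yes no no yes yes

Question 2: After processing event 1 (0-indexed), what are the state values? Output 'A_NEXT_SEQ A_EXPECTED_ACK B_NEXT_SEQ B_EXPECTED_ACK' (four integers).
After event 0: A_seq=189 A_ack=200 B_seq=200 B_ack=189
After event 1: A_seq=377 A_ack=200 B_seq=200 B_ack=377

377 200 200 377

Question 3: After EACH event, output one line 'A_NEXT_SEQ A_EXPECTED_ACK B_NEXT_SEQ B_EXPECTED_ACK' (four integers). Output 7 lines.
189 200 200 189
377 200 200 377
539 200 200 377
619 200 200 377
638 200 200 377
638 373 373 377
638 559 559 377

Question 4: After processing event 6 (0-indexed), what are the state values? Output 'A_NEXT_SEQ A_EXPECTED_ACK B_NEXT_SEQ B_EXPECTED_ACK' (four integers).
After event 0: A_seq=189 A_ack=200 B_seq=200 B_ack=189
After event 1: A_seq=377 A_ack=200 B_seq=200 B_ack=377
After event 2: A_seq=539 A_ack=200 B_seq=200 B_ack=377
After event 3: A_seq=619 A_ack=200 B_seq=200 B_ack=377
After event 4: A_seq=638 A_ack=200 B_seq=200 B_ack=377
After event 5: A_seq=638 A_ack=373 B_seq=373 B_ack=377
After event 6: A_seq=638 A_ack=559 B_seq=559 B_ack=377

638 559 559 377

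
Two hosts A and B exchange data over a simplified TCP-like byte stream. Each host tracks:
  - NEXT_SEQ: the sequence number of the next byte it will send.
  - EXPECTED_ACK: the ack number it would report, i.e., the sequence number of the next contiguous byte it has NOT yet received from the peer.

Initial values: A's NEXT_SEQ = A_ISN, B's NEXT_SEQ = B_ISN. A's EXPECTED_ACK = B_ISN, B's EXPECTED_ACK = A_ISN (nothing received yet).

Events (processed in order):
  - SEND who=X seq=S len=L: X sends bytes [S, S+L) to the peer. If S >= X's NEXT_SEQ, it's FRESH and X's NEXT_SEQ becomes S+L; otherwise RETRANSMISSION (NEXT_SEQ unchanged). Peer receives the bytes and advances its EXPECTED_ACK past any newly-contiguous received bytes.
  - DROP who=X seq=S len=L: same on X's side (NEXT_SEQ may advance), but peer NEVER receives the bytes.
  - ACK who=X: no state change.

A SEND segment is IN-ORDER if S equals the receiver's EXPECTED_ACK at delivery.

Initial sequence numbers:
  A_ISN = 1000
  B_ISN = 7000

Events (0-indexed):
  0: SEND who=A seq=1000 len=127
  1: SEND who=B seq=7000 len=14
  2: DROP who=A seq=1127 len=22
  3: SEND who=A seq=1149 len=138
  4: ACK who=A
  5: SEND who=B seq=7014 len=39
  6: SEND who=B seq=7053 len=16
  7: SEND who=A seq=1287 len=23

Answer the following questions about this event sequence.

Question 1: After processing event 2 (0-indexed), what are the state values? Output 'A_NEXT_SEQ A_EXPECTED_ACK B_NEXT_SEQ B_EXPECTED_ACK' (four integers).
After event 0: A_seq=1127 A_ack=7000 B_seq=7000 B_ack=1127
After event 1: A_seq=1127 A_ack=7014 B_seq=7014 B_ack=1127
After event 2: A_seq=1149 A_ack=7014 B_seq=7014 B_ack=1127

1149 7014 7014 1127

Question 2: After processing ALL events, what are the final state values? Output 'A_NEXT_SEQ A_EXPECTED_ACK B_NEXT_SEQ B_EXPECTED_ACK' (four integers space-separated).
After event 0: A_seq=1127 A_ack=7000 B_seq=7000 B_ack=1127
After event 1: A_seq=1127 A_ack=7014 B_seq=7014 B_ack=1127
After event 2: A_seq=1149 A_ack=7014 B_seq=7014 B_ack=1127
After event 3: A_seq=1287 A_ack=7014 B_seq=7014 B_ack=1127
After event 4: A_seq=1287 A_ack=7014 B_seq=7014 B_ack=1127
After event 5: A_seq=1287 A_ack=7053 B_seq=7053 B_ack=1127
After event 6: A_seq=1287 A_ack=7069 B_seq=7069 B_ack=1127
After event 7: A_seq=1310 A_ack=7069 B_seq=7069 B_ack=1127

Answer: 1310 7069 7069 1127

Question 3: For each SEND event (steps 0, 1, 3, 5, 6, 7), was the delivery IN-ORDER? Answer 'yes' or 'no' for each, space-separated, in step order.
Answer: yes yes no yes yes no

Derivation:
Step 0: SEND seq=1000 -> in-order
Step 1: SEND seq=7000 -> in-order
Step 3: SEND seq=1149 -> out-of-order
Step 5: SEND seq=7014 -> in-order
Step 6: SEND seq=7053 -> in-order
Step 7: SEND seq=1287 -> out-of-order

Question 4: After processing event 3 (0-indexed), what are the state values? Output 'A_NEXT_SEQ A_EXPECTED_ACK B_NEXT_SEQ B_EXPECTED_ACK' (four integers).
After event 0: A_seq=1127 A_ack=7000 B_seq=7000 B_ack=1127
After event 1: A_seq=1127 A_ack=7014 B_seq=7014 B_ack=1127
After event 2: A_seq=1149 A_ack=7014 B_seq=7014 B_ack=1127
After event 3: A_seq=1287 A_ack=7014 B_seq=7014 B_ack=1127

1287 7014 7014 1127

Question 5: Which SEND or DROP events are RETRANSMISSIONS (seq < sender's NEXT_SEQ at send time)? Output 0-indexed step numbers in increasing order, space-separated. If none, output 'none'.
Answer: none

Derivation:
Step 0: SEND seq=1000 -> fresh
Step 1: SEND seq=7000 -> fresh
Step 2: DROP seq=1127 -> fresh
Step 3: SEND seq=1149 -> fresh
Step 5: SEND seq=7014 -> fresh
Step 6: SEND seq=7053 -> fresh
Step 7: SEND seq=1287 -> fresh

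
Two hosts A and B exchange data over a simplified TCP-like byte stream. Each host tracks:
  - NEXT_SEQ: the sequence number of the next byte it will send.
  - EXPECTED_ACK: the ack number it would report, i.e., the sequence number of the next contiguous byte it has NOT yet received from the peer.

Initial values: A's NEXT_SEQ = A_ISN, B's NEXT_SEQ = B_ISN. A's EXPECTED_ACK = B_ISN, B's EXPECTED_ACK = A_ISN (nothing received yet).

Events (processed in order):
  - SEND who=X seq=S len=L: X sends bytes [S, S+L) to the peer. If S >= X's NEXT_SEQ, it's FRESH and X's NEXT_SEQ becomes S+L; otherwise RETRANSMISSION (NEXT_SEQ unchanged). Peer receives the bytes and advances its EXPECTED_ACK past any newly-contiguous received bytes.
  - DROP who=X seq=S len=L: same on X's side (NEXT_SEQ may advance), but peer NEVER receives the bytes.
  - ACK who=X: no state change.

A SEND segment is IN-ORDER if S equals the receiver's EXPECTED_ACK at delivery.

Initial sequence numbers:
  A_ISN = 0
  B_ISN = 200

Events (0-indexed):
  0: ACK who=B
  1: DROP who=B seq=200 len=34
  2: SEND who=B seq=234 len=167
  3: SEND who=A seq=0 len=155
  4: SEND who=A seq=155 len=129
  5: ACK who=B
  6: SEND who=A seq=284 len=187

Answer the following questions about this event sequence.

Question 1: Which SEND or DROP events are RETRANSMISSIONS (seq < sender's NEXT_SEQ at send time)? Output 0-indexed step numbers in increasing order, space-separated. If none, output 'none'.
Answer: none

Derivation:
Step 1: DROP seq=200 -> fresh
Step 2: SEND seq=234 -> fresh
Step 3: SEND seq=0 -> fresh
Step 4: SEND seq=155 -> fresh
Step 6: SEND seq=284 -> fresh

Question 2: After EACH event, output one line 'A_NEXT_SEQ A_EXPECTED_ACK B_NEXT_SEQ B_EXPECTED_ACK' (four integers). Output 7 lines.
0 200 200 0
0 200 234 0
0 200 401 0
155 200 401 155
284 200 401 284
284 200 401 284
471 200 401 471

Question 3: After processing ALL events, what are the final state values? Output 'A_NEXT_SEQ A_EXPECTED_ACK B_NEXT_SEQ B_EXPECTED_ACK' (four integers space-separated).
Answer: 471 200 401 471

Derivation:
After event 0: A_seq=0 A_ack=200 B_seq=200 B_ack=0
After event 1: A_seq=0 A_ack=200 B_seq=234 B_ack=0
After event 2: A_seq=0 A_ack=200 B_seq=401 B_ack=0
After event 3: A_seq=155 A_ack=200 B_seq=401 B_ack=155
After event 4: A_seq=284 A_ack=200 B_seq=401 B_ack=284
After event 5: A_seq=284 A_ack=200 B_seq=401 B_ack=284
After event 6: A_seq=471 A_ack=200 B_seq=401 B_ack=471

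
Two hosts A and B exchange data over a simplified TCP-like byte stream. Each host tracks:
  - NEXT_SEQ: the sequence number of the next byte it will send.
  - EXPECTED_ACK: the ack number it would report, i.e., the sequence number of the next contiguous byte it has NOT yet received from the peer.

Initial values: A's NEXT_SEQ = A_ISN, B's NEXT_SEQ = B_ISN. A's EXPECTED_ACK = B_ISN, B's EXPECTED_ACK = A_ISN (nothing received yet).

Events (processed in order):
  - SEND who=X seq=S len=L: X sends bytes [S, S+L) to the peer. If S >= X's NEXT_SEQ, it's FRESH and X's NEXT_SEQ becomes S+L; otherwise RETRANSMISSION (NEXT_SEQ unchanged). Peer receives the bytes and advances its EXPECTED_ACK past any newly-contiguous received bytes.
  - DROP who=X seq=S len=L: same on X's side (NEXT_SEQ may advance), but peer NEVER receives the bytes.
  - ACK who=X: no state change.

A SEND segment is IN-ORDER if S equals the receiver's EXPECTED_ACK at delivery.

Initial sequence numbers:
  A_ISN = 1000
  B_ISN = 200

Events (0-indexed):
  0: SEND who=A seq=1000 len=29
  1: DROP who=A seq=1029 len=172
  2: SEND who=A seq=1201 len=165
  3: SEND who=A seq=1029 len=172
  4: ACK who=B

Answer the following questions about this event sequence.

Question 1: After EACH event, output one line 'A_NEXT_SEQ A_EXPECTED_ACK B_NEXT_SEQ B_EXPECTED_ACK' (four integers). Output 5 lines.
1029 200 200 1029
1201 200 200 1029
1366 200 200 1029
1366 200 200 1366
1366 200 200 1366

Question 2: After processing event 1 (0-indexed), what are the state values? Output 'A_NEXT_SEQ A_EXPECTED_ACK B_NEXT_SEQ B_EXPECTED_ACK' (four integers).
After event 0: A_seq=1029 A_ack=200 B_seq=200 B_ack=1029
After event 1: A_seq=1201 A_ack=200 B_seq=200 B_ack=1029

1201 200 200 1029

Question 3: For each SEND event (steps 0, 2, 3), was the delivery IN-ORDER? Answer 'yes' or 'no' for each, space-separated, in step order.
Answer: yes no yes

Derivation:
Step 0: SEND seq=1000 -> in-order
Step 2: SEND seq=1201 -> out-of-order
Step 3: SEND seq=1029 -> in-order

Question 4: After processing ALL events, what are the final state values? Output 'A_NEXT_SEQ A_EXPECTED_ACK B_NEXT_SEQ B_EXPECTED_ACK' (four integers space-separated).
After event 0: A_seq=1029 A_ack=200 B_seq=200 B_ack=1029
After event 1: A_seq=1201 A_ack=200 B_seq=200 B_ack=1029
After event 2: A_seq=1366 A_ack=200 B_seq=200 B_ack=1029
After event 3: A_seq=1366 A_ack=200 B_seq=200 B_ack=1366
After event 4: A_seq=1366 A_ack=200 B_seq=200 B_ack=1366

Answer: 1366 200 200 1366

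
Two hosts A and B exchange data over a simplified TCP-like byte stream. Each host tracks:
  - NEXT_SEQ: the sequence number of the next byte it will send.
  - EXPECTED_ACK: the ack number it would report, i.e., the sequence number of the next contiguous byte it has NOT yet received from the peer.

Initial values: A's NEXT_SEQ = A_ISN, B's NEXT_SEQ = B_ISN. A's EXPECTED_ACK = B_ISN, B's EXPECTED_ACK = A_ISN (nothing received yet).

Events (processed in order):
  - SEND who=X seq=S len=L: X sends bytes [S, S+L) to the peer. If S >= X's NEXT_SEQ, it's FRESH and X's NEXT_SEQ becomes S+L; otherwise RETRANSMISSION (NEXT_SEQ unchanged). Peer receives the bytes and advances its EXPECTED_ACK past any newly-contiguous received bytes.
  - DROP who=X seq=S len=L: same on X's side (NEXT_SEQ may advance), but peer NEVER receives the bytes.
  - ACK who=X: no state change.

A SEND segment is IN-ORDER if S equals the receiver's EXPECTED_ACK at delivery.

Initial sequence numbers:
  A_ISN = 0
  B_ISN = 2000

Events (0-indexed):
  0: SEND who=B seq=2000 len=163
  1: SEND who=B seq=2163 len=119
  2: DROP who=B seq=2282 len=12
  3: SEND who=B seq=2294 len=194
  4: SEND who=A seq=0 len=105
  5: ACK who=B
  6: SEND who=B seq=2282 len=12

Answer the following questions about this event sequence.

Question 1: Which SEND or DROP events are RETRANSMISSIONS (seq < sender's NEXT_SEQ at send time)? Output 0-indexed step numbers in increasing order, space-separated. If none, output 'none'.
Answer: 6

Derivation:
Step 0: SEND seq=2000 -> fresh
Step 1: SEND seq=2163 -> fresh
Step 2: DROP seq=2282 -> fresh
Step 3: SEND seq=2294 -> fresh
Step 4: SEND seq=0 -> fresh
Step 6: SEND seq=2282 -> retransmit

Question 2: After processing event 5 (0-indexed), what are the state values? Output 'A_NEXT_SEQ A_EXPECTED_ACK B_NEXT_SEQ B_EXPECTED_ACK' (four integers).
After event 0: A_seq=0 A_ack=2163 B_seq=2163 B_ack=0
After event 1: A_seq=0 A_ack=2282 B_seq=2282 B_ack=0
After event 2: A_seq=0 A_ack=2282 B_seq=2294 B_ack=0
After event 3: A_seq=0 A_ack=2282 B_seq=2488 B_ack=0
After event 4: A_seq=105 A_ack=2282 B_seq=2488 B_ack=105
After event 5: A_seq=105 A_ack=2282 B_seq=2488 B_ack=105

105 2282 2488 105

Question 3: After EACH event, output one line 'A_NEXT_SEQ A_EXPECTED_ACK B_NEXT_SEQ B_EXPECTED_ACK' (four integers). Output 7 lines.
0 2163 2163 0
0 2282 2282 0
0 2282 2294 0
0 2282 2488 0
105 2282 2488 105
105 2282 2488 105
105 2488 2488 105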